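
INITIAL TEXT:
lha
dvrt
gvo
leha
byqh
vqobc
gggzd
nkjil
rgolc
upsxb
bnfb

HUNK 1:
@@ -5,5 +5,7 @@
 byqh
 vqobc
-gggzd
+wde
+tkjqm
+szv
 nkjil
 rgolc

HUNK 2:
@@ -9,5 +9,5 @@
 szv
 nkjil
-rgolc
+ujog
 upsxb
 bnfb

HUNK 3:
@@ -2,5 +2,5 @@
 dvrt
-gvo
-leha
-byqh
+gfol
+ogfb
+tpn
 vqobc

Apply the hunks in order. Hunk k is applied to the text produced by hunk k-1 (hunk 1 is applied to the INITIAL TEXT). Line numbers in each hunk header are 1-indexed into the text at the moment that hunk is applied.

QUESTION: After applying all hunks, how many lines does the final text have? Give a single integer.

Hunk 1: at line 5 remove [gggzd] add [wde,tkjqm,szv] -> 13 lines: lha dvrt gvo leha byqh vqobc wde tkjqm szv nkjil rgolc upsxb bnfb
Hunk 2: at line 9 remove [rgolc] add [ujog] -> 13 lines: lha dvrt gvo leha byqh vqobc wde tkjqm szv nkjil ujog upsxb bnfb
Hunk 3: at line 2 remove [gvo,leha,byqh] add [gfol,ogfb,tpn] -> 13 lines: lha dvrt gfol ogfb tpn vqobc wde tkjqm szv nkjil ujog upsxb bnfb
Final line count: 13

Answer: 13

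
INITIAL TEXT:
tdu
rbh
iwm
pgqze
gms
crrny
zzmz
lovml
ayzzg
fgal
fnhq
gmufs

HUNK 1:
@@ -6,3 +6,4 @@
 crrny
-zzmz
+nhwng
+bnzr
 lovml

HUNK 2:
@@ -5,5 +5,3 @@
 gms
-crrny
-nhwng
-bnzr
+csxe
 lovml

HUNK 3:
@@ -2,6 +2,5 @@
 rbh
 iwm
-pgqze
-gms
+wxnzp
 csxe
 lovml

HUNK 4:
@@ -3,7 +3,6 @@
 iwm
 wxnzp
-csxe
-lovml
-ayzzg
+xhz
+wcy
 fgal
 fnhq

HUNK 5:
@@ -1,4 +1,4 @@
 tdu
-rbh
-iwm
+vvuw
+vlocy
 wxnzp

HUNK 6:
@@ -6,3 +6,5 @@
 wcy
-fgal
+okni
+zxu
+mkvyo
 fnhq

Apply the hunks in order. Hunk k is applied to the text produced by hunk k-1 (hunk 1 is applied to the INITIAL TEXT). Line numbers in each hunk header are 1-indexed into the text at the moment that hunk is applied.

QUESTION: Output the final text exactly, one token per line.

Hunk 1: at line 6 remove [zzmz] add [nhwng,bnzr] -> 13 lines: tdu rbh iwm pgqze gms crrny nhwng bnzr lovml ayzzg fgal fnhq gmufs
Hunk 2: at line 5 remove [crrny,nhwng,bnzr] add [csxe] -> 11 lines: tdu rbh iwm pgqze gms csxe lovml ayzzg fgal fnhq gmufs
Hunk 3: at line 2 remove [pgqze,gms] add [wxnzp] -> 10 lines: tdu rbh iwm wxnzp csxe lovml ayzzg fgal fnhq gmufs
Hunk 4: at line 3 remove [csxe,lovml,ayzzg] add [xhz,wcy] -> 9 lines: tdu rbh iwm wxnzp xhz wcy fgal fnhq gmufs
Hunk 5: at line 1 remove [rbh,iwm] add [vvuw,vlocy] -> 9 lines: tdu vvuw vlocy wxnzp xhz wcy fgal fnhq gmufs
Hunk 6: at line 6 remove [fgal] add [okni,zxu,mkvyo] -> 11 lines: tdu vvuw vlocy wxnzp xhz wcy okni zxu mkvyo fnhq gmufs

Answer: tdu
vvuw
vlocy
wxnzp
xhz
wcy
okni
zxu
mkvyo
fnhq
gmufs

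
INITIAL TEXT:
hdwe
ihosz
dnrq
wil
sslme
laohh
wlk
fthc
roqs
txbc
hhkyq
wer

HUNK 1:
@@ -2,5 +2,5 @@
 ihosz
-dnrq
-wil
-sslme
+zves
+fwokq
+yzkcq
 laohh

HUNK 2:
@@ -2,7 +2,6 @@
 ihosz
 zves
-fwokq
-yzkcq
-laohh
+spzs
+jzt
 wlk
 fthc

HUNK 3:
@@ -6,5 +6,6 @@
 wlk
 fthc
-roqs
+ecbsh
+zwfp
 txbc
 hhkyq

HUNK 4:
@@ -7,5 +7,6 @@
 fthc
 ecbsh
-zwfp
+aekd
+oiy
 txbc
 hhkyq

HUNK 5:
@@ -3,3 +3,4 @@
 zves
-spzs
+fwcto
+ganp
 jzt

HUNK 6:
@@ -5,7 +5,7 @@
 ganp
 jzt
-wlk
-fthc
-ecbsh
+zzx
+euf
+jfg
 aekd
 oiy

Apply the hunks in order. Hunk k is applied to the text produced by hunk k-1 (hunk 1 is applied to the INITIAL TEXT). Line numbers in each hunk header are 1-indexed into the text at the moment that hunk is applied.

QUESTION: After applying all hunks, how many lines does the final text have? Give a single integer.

Hunk 1: at line 2 remove [dnrq,wil,sslme] add [zves,fwokq,yzkcq] -> 12 lines: hdwe ihosz zves fwokq yzkcq laohh wlk fthc roqs txbc hhkyq wer
Hunk 2: at line 2 remove [fwokq,yzkcq,laohh] add [spzs,jzt] -> 11 lines: hdwe ihosz zves spzs jzt wlk fthc roqs txbc hhkyq wer
Hunk 3: at line 6 remove [roqs] add [ecbsh,zwfp] -> 12 lines: hdwe ihosz zves spzs jzt wlk fthc ecbsh zwfp txbc hhkyq wer
Hunk 4: at line 7 remove [zwfp] add [aekd,oiy] -> 13 lines: hdwe ihosz zves spzs jzt wlk fthc ecbsh aekd oiy txbc hhkyq wer
Hunk 5: at line 3 remove [spzs] add [fwcto,ganp] -> 14 lines: hdwe ihosz zves fwcto ganp jzt wlk fthc ecbsh aekd oiy txbc hhkyq wer
Hunk 6: at line 5 remove [wlk,fthc,ecbsh] add [zzx,euf,jfg] -> 14 lines: hdwe ihosz zves fwcto ganp jzt zzx euf jfg aekd oiy txbc hhkyq wer
Final line count: 14

Answer: 14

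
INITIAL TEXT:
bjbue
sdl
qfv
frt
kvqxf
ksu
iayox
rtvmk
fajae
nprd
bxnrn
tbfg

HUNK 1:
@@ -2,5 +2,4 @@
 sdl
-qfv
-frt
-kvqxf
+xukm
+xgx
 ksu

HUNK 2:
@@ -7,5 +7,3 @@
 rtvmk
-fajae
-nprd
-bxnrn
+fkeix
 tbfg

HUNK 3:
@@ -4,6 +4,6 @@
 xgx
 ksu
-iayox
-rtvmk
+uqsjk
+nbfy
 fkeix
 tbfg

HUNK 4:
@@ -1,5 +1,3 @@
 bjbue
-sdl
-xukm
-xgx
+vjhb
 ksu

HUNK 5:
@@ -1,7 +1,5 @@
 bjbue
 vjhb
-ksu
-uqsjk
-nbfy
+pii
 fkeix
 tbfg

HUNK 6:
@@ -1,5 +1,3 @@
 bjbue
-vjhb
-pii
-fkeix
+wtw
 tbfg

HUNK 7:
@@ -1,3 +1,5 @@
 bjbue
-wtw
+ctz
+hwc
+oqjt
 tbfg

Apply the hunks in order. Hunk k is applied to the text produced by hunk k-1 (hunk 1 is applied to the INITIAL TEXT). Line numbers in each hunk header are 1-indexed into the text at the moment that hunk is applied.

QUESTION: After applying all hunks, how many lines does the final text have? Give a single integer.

Hunk 1: at line 2 remove [qfv,frt,kvqxf] add [xukm,xgx] -> 11 lines: bjbue sdl xukm xgx ksu iayox rtvmk fajae nprd bxnrn tbfg
Hunk 2: at line 7 remove [fajae,nprd,bxnrn] add [fkeix] -> 9 lines: bjbue sdl xukm xgx ksu iayox rtvmk fkeix tbfg
Hunk 3: at line 4 remove [iayox,rtvmk] add [uqsjk,nbfy] -> 9 lines: bjbue sdl xukm xgx ksu uqsjk nbfy fkeix tbfg
Hunk 4: at line 1 remove [sdl,xukm,xgx] add [vjhb] -> 7 lines: bjbue vjhb ksu uqsjk nbfy fkeix tbfg
Hunk 5: at line 1 remove [ksu,uqsjk,nbfy] add [pii] -> 5 lines: bjbue vjhb pii fkeix tbfg
Hunk 6: at line 1 remove [vjhb,pii,fkeix] add [wtw] -> 3 lines: bjbue wtw tbfg
Hunk 7: at line 1 remove [wtw] add [ctz,hwc,oqjt] -> 5 lines: bjbue ctz hwc oqjt tbfg
Final line count: 5

Answer: 5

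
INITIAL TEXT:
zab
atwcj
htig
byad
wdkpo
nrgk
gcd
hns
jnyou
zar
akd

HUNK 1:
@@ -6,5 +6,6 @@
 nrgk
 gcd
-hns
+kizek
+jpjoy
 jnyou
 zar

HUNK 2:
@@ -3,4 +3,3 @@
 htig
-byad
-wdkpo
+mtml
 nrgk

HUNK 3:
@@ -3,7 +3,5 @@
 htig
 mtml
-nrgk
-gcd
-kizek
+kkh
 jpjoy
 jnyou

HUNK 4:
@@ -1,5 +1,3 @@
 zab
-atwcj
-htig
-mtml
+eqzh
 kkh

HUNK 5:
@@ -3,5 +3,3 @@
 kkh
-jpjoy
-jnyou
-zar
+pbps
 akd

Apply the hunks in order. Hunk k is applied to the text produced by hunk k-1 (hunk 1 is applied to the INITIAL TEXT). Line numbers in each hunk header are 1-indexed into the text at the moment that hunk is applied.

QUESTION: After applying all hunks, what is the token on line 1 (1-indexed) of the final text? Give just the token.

Answer: zab

Derivation:
Hunk 1: at line 6 remove [hns] add [kizek,jpjoy] -> 12 lines: zab atwcj htig byad wdkpo nrgk gcd kizek jpjoy jnyou zar akd
Hunk 2: at line 3 remove [byad,wdkpo] add [mtml] -> 11 lines: zab atwcj htig mtml nrgk gcd kizek jpjoy jnyou zar akd
Hunk 3: at line 3 remove [nrgk,gcd,kizek] add [kkh] -> 9 lines: zab atwcj htig mtml kkh jpjoy jnyou zar akd
Hunk 4: at line 1 remove [atwcj,htig,mtml] add [eqzh] -> 7 lines: zab eqzh kkh jpjoy jnyou zar akd
Hunk 5: at line 3 remove [jpjoy,jnyou,zar] add [pbps] -> 5 lines: zab eqzh kkh pbps akd
Final line 1: zab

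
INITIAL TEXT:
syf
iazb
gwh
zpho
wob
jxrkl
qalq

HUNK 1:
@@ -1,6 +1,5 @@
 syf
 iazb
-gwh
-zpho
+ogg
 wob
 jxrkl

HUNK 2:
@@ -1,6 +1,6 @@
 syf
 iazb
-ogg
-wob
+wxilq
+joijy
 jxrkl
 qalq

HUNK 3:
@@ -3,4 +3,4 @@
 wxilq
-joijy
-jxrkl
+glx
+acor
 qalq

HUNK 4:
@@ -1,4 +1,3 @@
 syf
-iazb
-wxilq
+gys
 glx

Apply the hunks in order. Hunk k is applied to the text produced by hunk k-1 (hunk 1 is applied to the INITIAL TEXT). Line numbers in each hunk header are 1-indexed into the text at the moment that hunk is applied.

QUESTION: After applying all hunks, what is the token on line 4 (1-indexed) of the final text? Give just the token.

Hunk 1: at line 1 remove [gwh,zpho] add [ogg] -> 6 lines: syf iazb ogg wob jxrkl qalq
Hunk 2: at line 1 remove [ogg,wob] add [wxilq,joijy] -> 6 lines: syf iazb wxilq joijy jxrkl qalq
Hunk 3: at line 3 remove [joijy,jxrkl] add [glx,acor] -> 6 lines: syf iazb wxilq glx acor qalq
Hunk 4: at line 1 remove [iazb,wxilq] add [gys] -> 5 lines: syf gys glx acor qalq
Final line 4: acor

Answer: acor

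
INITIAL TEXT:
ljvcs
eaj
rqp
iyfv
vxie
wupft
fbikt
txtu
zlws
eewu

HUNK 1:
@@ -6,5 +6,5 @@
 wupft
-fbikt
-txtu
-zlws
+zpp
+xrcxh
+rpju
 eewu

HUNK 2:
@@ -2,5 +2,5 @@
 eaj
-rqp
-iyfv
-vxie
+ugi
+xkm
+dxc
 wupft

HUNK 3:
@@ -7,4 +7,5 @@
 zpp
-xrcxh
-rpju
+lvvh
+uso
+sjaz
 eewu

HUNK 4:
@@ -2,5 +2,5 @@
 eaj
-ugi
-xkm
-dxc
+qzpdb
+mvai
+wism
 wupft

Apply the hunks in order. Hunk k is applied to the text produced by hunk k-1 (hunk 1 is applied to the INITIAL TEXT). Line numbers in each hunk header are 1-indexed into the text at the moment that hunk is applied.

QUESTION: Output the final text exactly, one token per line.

Answer: ljvcs
eaj
qzpdb
mvai
wism
wupft
zpp
lvvh
uso
sjaz
eewu

Derivation:
Hunk 1: at line 6 remove [fbikt,txtu,zlws] add [zpp,xrcxh,rpju] -> 10 lines: ljvcs eaj rqp iyfv vxie wupft zpp xrcxh rpju eewu
Hunk 2: at line 2 remove [rqp,iyfv,vxie] add [ugi,xkm,dxc] -> 10 lines: ljvcs eaj ugi xkm dxc wupft zpp xrcxh rpju eewu
Hunk 3: at line 7 remove [xrcxh,rpju] add [lvvh,uso,sjaz] -> 11 lines: ljvcs eaj ugi xkm dxc wupft zpp lvvh uso sjaz eewu
Hunk 4: at line 2 remove [ugi,xkm,dxc] add [qzpdb,mvai,wism] -> 11 lines: ljvcs eaj qzpdb mvai wism wupft zpp lvvh uso sjaz eewu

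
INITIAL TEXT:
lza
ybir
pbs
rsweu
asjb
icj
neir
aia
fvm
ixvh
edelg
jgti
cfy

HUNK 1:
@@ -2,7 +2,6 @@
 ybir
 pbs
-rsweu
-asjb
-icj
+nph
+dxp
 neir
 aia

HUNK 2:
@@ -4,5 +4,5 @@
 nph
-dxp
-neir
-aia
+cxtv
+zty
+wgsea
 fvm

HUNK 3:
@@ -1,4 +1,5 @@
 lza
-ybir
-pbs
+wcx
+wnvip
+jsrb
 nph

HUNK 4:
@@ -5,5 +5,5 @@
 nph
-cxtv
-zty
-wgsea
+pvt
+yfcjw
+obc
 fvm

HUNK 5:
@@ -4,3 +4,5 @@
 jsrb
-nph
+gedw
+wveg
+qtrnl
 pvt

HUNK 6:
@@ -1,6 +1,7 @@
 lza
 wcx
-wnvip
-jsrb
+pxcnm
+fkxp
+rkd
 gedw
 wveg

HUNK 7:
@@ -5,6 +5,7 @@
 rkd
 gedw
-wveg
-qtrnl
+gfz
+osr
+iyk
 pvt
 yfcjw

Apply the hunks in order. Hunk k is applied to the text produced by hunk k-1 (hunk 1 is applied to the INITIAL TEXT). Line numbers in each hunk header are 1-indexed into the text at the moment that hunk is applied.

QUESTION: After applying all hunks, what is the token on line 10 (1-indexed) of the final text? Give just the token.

Hunk 1: at line 2 remove [rsweu,asjb,icj] add [nph,dxp] -> 12 lines: lza ybir pbs nph dxp neir aia fvm ixvh edelg jgti cfy
Hunk 2: at line 4 remove [dxp,neir,aia] add [cxtv,zty,wgsea] -> 12 lines: lza ybir pbs nph cxtv zty wgsea fvm ixvh edelg jgti cfy
Hunk 3: at line 1 remove [ybir,pbs] add [wcx,wnvip,jsrb] -> 13 lines: lza wcx wnvip jsrb nph cxtv zty wgsea fvm ixvh edelg jgti cfy
Hunk 4: at line 5 remove [cxtv,zty,wgsea] add [pvt,yfcjw,obc] -> 13 lines: lza wcx wnvip jsrb nph pvt yfcjw obc fvm ixvh edelg jgti cfy
Hunk 5: at line 4 remove [nph] add [gedw,wveg,qtrnl] -> 15 lines: lza wcx wnvip jsrb gedw wveg qtrnl pvt yfcjw obc fvm ixvh edelg jgti cfy
Hunk 6: at line 1 remove [wnvip,jsrb] add [pxcnm,fkxp,rkd] -> 16 lines: lza wcx pxcnm fkxp rkd gedw wveg qtrnl pvt yfcjw obc fvm ixvh edelg jgti cfy
Hunk 7: at line 5 remove [wveg,qtrnl] add [gfz,osr,iyk] -> 17 lines: lza wcx pxcnm fkxp rkd gedw gfz osr iyk pvt yfcjw obc fvm ixvh edelg jgti cfy
Final line 10: pvt

Answer: pvt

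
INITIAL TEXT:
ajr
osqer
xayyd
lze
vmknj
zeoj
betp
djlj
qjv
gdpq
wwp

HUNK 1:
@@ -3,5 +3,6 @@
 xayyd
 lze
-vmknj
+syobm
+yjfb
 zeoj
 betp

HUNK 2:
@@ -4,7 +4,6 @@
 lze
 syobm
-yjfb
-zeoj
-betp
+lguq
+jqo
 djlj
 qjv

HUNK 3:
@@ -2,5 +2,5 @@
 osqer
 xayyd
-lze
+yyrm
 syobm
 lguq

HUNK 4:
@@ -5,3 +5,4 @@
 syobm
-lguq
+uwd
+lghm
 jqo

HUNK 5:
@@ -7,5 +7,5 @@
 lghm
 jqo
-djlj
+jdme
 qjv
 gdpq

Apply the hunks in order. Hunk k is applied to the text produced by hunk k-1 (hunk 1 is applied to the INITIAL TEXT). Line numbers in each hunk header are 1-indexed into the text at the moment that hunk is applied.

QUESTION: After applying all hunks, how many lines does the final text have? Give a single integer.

Answer: 12

Derivation:
Hunk 1: at line 3 remove [vmknj] add [syobm,yjfb] -> 12 lines: ajr osqer xayyd lze syobm yjfb zeoj betp djlj qjv gdpq wwp
Hunk 2: at line 4 remove [yjfb,zeoj,betp] add [lguq,jqo] -> 11 lines: ajr osqer xayyd lze syobm lguq jqo djlj qjv gdpq wwp
Hunk 3: at line 2 remove [lze] add [yyrm] -> 11 lines: ajr osqer xayyd yyrm syobm lguq jqo djlj qjv gdpq wwp
Hunk 4: at line 5 remove [lguq] add [uwd,lghm] -> 12 lines: ajr osqer xayyd yyrm syobm uwd lghm jqo djlj qjv gdpq wwp
Hunk 5: at line 7 remove [djlj] add [jdme] -> 12 lines: ajr osqer xayyd yyrm syobm uwd lghm jqo jdme qjv gdpq wwp
Final line count: 12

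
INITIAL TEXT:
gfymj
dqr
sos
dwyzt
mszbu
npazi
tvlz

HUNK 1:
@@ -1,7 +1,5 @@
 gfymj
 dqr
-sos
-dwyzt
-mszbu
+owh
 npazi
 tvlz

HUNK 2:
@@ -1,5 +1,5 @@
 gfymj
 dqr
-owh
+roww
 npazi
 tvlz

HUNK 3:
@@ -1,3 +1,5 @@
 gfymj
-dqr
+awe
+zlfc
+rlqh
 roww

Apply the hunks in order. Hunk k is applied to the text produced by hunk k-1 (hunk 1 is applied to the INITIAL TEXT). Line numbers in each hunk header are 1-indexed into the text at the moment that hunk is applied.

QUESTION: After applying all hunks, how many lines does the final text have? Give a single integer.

Hunk 1: at line 1 remove [sos,dwyzt,mszbu] add [owh] -> 5 lines: gfymj dqr owh npazi tvlz
Hunk 2: at line 1 remove [owh] add [roww] -> 5 lines: gfymj dqr roww npazi tvlz
Hunk 3: at line 1 remove [dqr] add [awe,zlfc,rlqh] -> 7 lines: gfymj awe zlfc rlqh roww npazi tvlz
Final line count: 7

Answer: 7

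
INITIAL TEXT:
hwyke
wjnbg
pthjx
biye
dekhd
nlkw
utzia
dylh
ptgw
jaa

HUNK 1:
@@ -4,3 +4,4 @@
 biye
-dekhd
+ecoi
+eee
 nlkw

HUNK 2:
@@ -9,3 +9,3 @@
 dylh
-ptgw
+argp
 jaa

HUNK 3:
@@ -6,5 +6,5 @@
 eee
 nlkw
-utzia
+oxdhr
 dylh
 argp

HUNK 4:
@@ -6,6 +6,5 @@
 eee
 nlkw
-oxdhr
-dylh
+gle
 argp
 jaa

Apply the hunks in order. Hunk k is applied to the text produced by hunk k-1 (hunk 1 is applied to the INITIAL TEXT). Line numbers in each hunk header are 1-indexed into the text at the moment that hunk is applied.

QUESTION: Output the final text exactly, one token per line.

Answer: hwyke
wjnbg
pthjx
biye
ecoi
eee
nlkw
gle
argp
jaa

Derivation:
Hunk 1: at line 4 remove [dekhd] add [ecoi,eee] -> 11 lines: hwyke wjnbg pthjx biye ecoi eee nlkw utzia dylh ptgw jaa
Hunk 2: at line 9 remove [ptgw] add [argp] -> 11 lines: hwyke wjnbg pthjx biye ecoi eee nlkw utzia dylh argp jaa
Hunk 3: at line 6 remove [utzia] add [oxdhr] -> 11 lines: hwyke wjnbg pthjx biye ecoi eee nlkw oxdhr dylh argp jaa
Hunk 4: at line 6 remove [oxdhr,dylh] add [gle] -> 10 lines: hwyke wjnbg pthjx biye ecoi eee nlkw gle argp jaa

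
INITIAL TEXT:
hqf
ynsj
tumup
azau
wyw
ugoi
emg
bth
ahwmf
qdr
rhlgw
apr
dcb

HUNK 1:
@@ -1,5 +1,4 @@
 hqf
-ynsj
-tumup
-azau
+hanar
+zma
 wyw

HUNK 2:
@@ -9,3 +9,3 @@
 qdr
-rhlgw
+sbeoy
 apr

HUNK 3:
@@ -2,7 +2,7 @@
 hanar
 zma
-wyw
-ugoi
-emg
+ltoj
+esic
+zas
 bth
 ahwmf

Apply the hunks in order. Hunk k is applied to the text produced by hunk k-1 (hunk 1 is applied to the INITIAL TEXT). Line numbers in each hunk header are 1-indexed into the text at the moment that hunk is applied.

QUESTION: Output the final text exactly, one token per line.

Answer: hqf
hanar
zma
ltoj
esic
zas
bth
ahwmf
qdr
sbeoy
apr
dcb

Derivation:
Hunk 1: at line 1 remove [ynsj,tumup,azau] add [hanar,zma] -> 12 lines: hqf hanar zma wyw ugoi emg bth ahwmf qdr rhlgw apr dcb
Hunk 2: at line 9 remove [rhlgw] add [sbeoy] -> 12 lines: hqf hanar zma wyw ugoi emg bth ahwmf qdr sbeoy apr dcb
Hunk 3: at line 2 remove [wyw,ugoi,emg] add [ltoj,esic,zas] -> 12 lines: hqf hanar zma ltoj esic zas bth ahwmf qdr sbeoy apr dcb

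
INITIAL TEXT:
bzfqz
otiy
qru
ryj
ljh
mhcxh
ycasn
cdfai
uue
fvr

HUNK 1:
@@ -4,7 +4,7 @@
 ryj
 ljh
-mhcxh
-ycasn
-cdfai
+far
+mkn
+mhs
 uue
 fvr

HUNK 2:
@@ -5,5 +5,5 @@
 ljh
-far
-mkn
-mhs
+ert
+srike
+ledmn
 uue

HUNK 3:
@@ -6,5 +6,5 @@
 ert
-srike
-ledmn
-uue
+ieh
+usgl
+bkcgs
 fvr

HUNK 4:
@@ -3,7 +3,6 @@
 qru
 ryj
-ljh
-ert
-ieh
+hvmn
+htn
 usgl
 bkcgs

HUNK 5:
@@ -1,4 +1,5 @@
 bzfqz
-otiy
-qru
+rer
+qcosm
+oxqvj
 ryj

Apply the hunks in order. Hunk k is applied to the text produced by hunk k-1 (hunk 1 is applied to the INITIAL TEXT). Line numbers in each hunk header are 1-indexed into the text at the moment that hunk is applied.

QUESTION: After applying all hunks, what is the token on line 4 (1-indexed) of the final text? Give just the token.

Hunk 1: at line 4 remove [mhcxh,ycasn,cdfai] add [far,mkn,mhs] -> 10 lines: bzfqz otiy qru ryj ljh far mkn mhs uue fvr
Hunk 2: at line 5 remove [far,mkn,mhs] add [ert,srike,ledmn] -> 10 lines: bzfqz otiy qru ryj ljh ert srike ledmn uue fvr
Hunk 3: at line 6 remove [srike,ledmn,uue] add [ieh,usgl,bkcgs] -> 10 lines: bzfqz otiy qru ryj ljh ert ieh usgl bkcgs fvr
Hunk 4: at line 3 remove [ljh,ert,ieh] add [hvmn,htn] -> 9 lines: bzfqz otiy qru ryj hvmn htn usgl bkcgs fvr
Hunk 5: at line 1 remove [otiy,qru] add [rer,qcosm,oxqvj] -> 10 lines: bzfqz rer qcosm oxqvj ryj hvmn htn usgl bkcgs fvr
Final line 4: oxqvj

Answer: oxqvj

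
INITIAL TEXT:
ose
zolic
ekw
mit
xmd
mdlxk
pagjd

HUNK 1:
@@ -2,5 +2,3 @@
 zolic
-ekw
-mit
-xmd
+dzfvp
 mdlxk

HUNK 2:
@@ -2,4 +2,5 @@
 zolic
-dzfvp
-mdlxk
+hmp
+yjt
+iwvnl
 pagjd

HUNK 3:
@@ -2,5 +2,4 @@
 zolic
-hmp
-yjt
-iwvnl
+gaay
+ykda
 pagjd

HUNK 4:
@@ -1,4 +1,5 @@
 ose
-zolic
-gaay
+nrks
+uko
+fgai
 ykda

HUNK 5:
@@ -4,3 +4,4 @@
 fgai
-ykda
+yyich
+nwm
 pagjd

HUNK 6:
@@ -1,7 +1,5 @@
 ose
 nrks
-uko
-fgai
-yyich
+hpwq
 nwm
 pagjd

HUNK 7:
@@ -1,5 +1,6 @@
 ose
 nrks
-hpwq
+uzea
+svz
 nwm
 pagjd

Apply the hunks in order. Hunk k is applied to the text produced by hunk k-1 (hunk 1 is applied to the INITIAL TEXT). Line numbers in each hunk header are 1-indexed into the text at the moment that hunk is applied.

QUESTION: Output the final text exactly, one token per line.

Answer: ose
nrks
uzea
svz
nwm
pagjd

Derivation:
Hunk 1: at line 2 remove [ekw,mit,xmd] add [dzfvp] -> 5 lines: ose zolic dzfvp mdlxk pagjd
Hunk 2: at line 2 remove [dzfvp,mdlxk] add [hmp,yjt,iwvnl] -> 6 lines: ose zolic hmp yjt iwvnl pagjd
Hunk 3: at line 2 remove [hmp,yjt,iwvnl] add [gaay,ykda] -> 5 lines: ose zolic gaay ykda pagjd
Hunk 4: at line 1 remove [zolic,gaay] add [nrks,uko,fgai] -> 6 lines: ose nrks uko fgai ykda pagjd
Hunk 5: at line 4 remove [ykda] add [yyich,nwm] -> 7 lines: ose nrks uko fgai yyich nwm pagjd
Hunk 6: at line 1 remove [uko,fgai,yyich] add [hpwq] -> 5 lines: ose nrks hpwq nwm pagjd
Hunk 7: at line 1 remove [hpwq] add [uzea,svz] -> 6 lines: ose nrks uzea svz nwm pagjd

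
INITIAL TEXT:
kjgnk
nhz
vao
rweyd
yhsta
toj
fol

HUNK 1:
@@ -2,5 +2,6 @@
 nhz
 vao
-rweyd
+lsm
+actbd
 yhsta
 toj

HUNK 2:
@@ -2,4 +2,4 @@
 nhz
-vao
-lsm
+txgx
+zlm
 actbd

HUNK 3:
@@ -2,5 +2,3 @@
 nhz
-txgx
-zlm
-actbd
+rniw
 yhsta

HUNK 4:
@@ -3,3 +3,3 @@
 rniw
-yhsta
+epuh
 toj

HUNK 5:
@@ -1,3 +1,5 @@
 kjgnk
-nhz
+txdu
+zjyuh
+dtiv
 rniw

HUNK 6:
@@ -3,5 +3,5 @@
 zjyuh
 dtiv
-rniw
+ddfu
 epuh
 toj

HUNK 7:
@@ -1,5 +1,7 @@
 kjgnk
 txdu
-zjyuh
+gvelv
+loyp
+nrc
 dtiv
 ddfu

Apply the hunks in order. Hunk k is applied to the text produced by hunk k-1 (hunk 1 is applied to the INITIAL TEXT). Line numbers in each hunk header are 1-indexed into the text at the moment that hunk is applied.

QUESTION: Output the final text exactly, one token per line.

Hunk 1: at line 2 remove [rweyd] add [lsm,actbd] -> 8 lines: kjgnk nhz vao lsm actbd yhsta toj fol
Hunk 2: at line 2 remove [vao,lsm] add [txgx,zlm] -> 8 lines: kjgnk nhz txgx zlm actbd yhsta toj fol
Hunk 3: at line 2 remove [txgx,zlm,actbd] add [rniw] -> 6 lines: kjgnk nhz rniw yhsta toj fol
Hunk 4: at line 3 remove [yhsta] add [epuh] -> 6 lines: kjgnk nhz rniw epuh toj fol
Hunk 5: at line 1 remove [nhz] add [txdu,zjyuh,dtiv] -> 8 lines: kjgnk txdu zjyuh dtiv rniw epuh toj fol
Hunk 6: at line 3 remove [rniw] add [ddfu] -> 8 lines: kjgnk txdu zjyuh dtiv ddfu epuh toj fol
Hunk 7: at line 1 remove [zjyuh] add [gvelv,loyp,nrc] -> 10 lines: kjgnk txdu gvelv loyp nrc dtiv ddfu epuh toj fol

Answer: kjgnk
txdu
gvelv
loyp
nrc
dtiv
ddfu
epuh
toj
fol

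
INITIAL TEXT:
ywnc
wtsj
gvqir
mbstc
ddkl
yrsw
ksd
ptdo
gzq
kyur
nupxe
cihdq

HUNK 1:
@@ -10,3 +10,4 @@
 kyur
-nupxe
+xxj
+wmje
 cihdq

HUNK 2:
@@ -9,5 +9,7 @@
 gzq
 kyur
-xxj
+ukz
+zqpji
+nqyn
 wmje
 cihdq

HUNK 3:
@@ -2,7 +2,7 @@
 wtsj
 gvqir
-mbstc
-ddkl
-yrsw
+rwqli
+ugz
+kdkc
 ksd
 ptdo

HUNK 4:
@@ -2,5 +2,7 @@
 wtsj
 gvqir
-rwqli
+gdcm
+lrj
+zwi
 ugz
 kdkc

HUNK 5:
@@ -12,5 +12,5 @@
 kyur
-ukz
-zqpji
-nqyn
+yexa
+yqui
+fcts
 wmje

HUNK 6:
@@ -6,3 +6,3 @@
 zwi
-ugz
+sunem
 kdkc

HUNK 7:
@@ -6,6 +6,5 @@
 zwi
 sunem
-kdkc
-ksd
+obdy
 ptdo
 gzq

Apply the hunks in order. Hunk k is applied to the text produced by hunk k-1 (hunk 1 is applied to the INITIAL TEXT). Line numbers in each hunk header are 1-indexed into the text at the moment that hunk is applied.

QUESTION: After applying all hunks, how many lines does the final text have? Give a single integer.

Hunk 1: at line 10 remove [nupxe] add [xxj,wmje] -> 13 lines: ywnc wtsj gvqir mbstc ddkl yrsw ksd ptdo gzq kyur xxj wmje cihdq
Hunk 2: at line 9 remove [xxj] add [ukz,zqpji,nqyn] -> 15 lines: ywnc wtsj gvqir mbstc ddkl yrsw ksd ptdo gzq kyur ukz zqpji nqyn wmje cihdq
Hunk 3: at line 2 remove [mbstc,ddkl,yrsw] add [rwqli,ugz,kdkc] -> 15 lines: ywnc wtsj gvqir rwqli ugz kdkc ksd ptdo gzq kyur ukz zqpji nqyn wmje cihdq
Hunk 4: at line 2 remove [rwqli] add [gdcm,lrj,zwi] -> 17 lines: ywnc wtsj gvqir gdcm lrj zwi ugz kdkc ksd ptdo gzq kyur ukz zqpji nqyn wmje cihdq
Hunk 5: at line 12 remove [ukz,zqpji,nqyn] add [yexa,yqui,fcts] -> 17 lines: ywnc wtsj gvqir gdcm lrj zwi ugz kdkc ksd ptdo gzq kyur yexa yqui fcts wmje cihdq
Hunk 6: at line 6 remove [ugz] add [sunem] -> 17 lines: ywnc wtsj gvqir gdcm lrj zwi sunem kdkc ksd ptdo gzq kyur yexa yqui fcts wmje cihdq
Hunk 7: at line 6 remove [kdkc,ksd] add [obdy] -> 16 lines: ywnc wtsj gvqir gdcm lrj zwi sunem obdy ptdo gzq kyur yexa yqui fcts wmje cihdq
Final line count: 16

Answer: 16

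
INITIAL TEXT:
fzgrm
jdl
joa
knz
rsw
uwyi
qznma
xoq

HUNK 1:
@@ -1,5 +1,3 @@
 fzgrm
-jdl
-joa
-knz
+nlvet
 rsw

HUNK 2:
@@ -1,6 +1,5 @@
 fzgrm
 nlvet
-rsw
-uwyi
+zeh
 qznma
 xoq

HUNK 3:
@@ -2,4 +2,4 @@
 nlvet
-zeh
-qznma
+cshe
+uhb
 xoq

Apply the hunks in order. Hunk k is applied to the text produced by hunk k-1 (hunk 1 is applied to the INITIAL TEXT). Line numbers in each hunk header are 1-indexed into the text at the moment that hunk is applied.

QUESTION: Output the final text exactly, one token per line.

Answer: fzgrm
nlvet
cshe
uhb
xoq

Derivation:
Hunk 1: at line 1 remove [jdl,joa,knz] add [nlvet] -> 6 lines: fzgrm nlvet rsw uwyi qznma xoq
Hunk 2: at line 1 remove [rsw,uwyi] add [zeh] -> 5 lines: fzgrm nlvet zeh qznma xoq
Hunk 3: at line 2 remove [zeh,qznma] add [cshe,uhb] -> 5 lines: fzgrm nlvet cshe uhb xoq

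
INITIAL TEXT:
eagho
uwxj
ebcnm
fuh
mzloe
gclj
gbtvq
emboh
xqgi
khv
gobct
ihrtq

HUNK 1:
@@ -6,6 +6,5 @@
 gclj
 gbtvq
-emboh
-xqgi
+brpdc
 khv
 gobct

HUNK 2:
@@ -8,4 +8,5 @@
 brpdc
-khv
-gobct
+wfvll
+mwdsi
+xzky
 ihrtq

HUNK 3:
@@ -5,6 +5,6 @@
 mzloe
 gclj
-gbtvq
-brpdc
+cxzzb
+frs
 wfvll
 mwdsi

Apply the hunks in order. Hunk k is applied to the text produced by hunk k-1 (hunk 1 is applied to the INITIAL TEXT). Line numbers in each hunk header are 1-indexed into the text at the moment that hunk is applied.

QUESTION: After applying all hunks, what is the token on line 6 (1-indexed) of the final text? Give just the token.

Hunk 1: at line 6 remove [emboh,xqgi] add [brpdc] -> 11 lines: eagho uwxj ebcnm fuh mzloe gclj gbtvq brpdc khv gobct ihrtq
Hunk 2: at line 8 remove [khv,gobct] add [wfvll,mwdsi,xzky] -> 12 lines: eagho uwxj ebcnm fuh mzloe gclj gbtvq brpdc wfvll mwdsi xzky ihrtq
Hunk 3: at line 5 remove [gbtvq,brpdc] add [cxzzb,frs] -> 12 lines: eagho uwxj ebcnm fuh mzloe gclj cxzzb frs wfvll mwdsi xzky ihrtq
Final line 6: gclj

Answer: gclj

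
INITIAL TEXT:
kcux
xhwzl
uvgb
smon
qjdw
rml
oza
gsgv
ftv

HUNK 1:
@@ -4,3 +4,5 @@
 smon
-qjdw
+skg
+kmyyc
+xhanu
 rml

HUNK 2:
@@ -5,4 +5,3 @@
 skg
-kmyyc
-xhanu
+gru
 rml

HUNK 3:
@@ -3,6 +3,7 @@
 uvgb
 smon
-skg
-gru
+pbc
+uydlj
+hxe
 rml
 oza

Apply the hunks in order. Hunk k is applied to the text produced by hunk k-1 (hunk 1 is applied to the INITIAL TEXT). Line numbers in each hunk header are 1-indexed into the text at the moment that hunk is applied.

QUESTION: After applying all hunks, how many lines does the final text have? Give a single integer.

Hunk 1: at line 4 remove [qjdw] add [skg,kmyyc,xhanu] -> 11 lines: kcux xhwzl uvgb smon skg kmyyc xhanu rml oza gsgv ftv
Hunk 2: at line 5 remove [kmyyc,xhanu] add [gru] -> 10 lines: kcux xhwzl uvgb smon skg gru rml oza gsgv ftv
Hunk 3: at line 3 remove [skg,gru] add [pbc,uydlj,hxe] -> 11 lines: kcux xhwzl uvgb smon pbc uydlj hxe rml oza gsgv ftv
Final line count: 11

Answer: 11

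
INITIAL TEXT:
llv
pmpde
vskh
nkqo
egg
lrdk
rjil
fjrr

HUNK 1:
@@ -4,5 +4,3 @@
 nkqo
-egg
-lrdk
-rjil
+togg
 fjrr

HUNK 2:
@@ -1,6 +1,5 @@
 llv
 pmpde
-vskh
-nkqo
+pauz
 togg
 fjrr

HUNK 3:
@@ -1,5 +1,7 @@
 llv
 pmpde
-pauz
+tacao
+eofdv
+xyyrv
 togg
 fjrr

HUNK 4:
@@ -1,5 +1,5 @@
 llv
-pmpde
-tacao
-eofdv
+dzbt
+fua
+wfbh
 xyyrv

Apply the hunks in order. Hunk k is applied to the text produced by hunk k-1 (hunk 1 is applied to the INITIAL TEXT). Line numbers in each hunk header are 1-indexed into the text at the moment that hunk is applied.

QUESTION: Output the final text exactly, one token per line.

Hunk 1: at line 4 remove [egg,lrdk,rjil] add [togg] -> 6 lines: llv pmpde vskh nkqo togg fjrr
Hunk 2: at line 1 remove [vskh,nkqo] add [pauz] -> 5 lines: llv pmpde pauz togg fjrr
Hunk 3: at line 1 remove [pauz] add [tacao,eofdv,xyyrv] -> 7 lines: llv pmpde tacao eofdv xyyrv togg fjrr
Hunk 4: at line 1 remove [pmpde,tacao,eofdv] add [dzbt,fua,wfbh] -> 7 lines: llv dzbt fua wfbh xyyrv togg fjrr

Answer: llv
dzbt
fua
wfbh
xyyrv
togg
fjrr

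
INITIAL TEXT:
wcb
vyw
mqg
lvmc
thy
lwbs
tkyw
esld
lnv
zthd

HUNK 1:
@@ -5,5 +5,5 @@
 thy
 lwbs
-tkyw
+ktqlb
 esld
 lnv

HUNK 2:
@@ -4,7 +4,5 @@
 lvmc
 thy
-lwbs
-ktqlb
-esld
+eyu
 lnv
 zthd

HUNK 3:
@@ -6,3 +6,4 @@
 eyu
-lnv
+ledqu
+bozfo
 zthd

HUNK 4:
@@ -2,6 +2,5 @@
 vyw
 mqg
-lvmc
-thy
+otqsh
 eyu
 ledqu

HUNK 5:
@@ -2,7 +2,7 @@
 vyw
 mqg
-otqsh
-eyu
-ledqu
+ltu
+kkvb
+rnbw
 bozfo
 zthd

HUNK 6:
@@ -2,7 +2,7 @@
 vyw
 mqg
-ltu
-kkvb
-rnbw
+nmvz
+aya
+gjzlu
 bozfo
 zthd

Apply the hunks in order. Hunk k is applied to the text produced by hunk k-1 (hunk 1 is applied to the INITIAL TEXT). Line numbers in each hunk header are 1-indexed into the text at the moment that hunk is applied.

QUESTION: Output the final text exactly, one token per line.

Hunk 1: at line 5 remove [tkyw] add [ktqlb] -> 10 lines: wcb vyw mqg lvmc thy lwbs ktqlb esld lnv zthd
Hunk 2: at line 4 remove [lwbs,ktqlb,esld] add [eyu] -> 8 lines: wcb vyw mqg lvmc thy eyu lnv zthd
Hunk 3: at line 6 remove [lnv] add [ledqu,bozfo] -> 9 lines: wcb vyw mqg lvmc thy eyu ledqu bozfo zthd
Hunk 4: at line 2 remove [lvmc,thy] add [otqsh] -> 8 lines: wcb vyw mqg otqsh eyu ledqu bozfo zthd
Hunk 5: at line 2 remove [otqsh,eyu,ledqu] add [ltu,kkvb,rnbw] -> 8 lines: wcb vyw mqg ltu kkvb rnbw bozfo zthd
Hunk 6: at line 2 remove [ltu,kkvb,rnbw] add [nmvz,aya,gjzlu] -> 8 lines: wcb vyw mqg nmvz aya gjzlu bozfo zthd

Answer: wcb
vyw
mqg
nmvz
aya
gjzlu
bozfo
zthd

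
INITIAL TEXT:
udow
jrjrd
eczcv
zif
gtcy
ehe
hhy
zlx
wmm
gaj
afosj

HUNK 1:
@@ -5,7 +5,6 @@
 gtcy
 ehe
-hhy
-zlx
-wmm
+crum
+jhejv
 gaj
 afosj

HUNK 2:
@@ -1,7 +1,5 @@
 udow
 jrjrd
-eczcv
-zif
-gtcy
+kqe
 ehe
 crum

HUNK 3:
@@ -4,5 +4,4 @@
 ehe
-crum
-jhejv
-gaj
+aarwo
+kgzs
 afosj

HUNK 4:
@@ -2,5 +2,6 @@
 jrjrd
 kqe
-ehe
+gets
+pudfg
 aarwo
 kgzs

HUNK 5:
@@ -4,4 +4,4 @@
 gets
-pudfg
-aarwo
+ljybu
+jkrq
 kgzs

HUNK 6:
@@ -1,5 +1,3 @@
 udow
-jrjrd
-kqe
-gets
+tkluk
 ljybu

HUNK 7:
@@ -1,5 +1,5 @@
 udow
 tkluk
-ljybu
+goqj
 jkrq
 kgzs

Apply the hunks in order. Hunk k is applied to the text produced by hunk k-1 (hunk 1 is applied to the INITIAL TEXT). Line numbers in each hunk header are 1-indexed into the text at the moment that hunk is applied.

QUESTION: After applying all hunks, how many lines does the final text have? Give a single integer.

Hunk 1: at line 5 remove [hhy,zlx,wmm] add [crum,jhejv] -> 10 lines: udow jrjrd eczcv zif gtcy ehe crum jhejv gaj afosj
Hunk 2: at line 1 remove [eczcv,zif,gtcy] add [kqe] -> 8 lines: udow jrjrd kqe ehe crum jhejv gaj afosj
Hunk 3: at line 4 remove [crum,jhejv,gaj] add [aarwo,kgzs] -> 7 lines: udow jrjrd kqe ehe aarwo kgzs afosj
Hunk 4: at line 2 remove [ehe] add [gets,pudfg] -> 8 lines: udow jrjrd kqe gets pudfg aarwo kgzs afosj
Hunk 5: at line 4 remove [pudfg,aarwo] add [ljybu,jkrq] -> 8 lines: udow jrjrd kqe gets ljybu jkrq kgzs afosj
Hunk 6: at line 1 remove [jrjrd,kqe,gets] add [tkluk] -> 6 lines: udow tkluk ljybu jkrq kgzs afosj
Hunk 7: at line 1 remove [ljybu] add [goqj] -> 6 lines: udow tkluk goqj jkrq kgzs afosj
Final line count: 6

Answer: 6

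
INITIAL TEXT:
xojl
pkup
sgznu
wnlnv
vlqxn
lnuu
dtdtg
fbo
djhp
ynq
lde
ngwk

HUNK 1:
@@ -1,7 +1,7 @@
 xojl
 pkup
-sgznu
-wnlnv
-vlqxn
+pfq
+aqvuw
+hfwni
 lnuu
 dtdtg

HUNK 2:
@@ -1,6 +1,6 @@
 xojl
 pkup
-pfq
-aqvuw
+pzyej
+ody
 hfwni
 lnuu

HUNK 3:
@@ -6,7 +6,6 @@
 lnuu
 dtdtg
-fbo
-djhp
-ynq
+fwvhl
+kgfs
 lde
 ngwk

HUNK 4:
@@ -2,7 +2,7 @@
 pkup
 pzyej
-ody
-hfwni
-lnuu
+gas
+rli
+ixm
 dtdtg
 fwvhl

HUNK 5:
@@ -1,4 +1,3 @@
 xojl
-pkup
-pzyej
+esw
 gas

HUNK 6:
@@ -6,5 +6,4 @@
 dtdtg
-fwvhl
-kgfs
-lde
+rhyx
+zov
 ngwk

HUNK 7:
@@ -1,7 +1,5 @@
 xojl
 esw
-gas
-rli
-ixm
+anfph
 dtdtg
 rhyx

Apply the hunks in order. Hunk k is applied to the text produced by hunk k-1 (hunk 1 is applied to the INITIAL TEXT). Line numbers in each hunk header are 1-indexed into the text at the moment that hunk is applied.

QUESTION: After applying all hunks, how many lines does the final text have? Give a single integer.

Answer: 7

Derivation:
Hunk 1: at line 1 remove [sgznu,wnlnv,vlqxn] add [pfq,aqvuw,hfwni] -> 12 lines: xojl pkup pfq aqvuw hfwni lnuu dtdtg fbo djhp ynq lde ngwk
Hunk 2: at line 1 remove [pfq,aqvuw] add [pzyej,ody] -> 12 lines: xojl pkup pzyej ody hfwni lnuu dtdtg fbo djhp ynq lde ngwk
Hunk 3: at line 6 remove [fbo,djhp,ynq] add [fwvhl,kgfs] -> 11 lines: xojl pkup pzyej ody hfwni lnuu dtdtg fwvhl kgfs lde ngwk
Hunk 4: at line 2 remove [ody,hfwni,lnuu] add [gas,rli,ixm] -> 11 lines: xojl pkup pzyej gas rli ixm dtdtg fwvhl kgfs lde ngwk
Hunk 5: at line 1 remove [pkup,pzyej] add [esw] -> 10 lines: xojl esw gas rli ixm dtdtg fwvhl kgfs lde ngwk
Hunk 6: at line 6 remove [fwvhl,kgfs,lde] add [rhyx,zov] -> 9 lines: xojl esw gas rli ixm dtdtg rhyx zov ngwk
Hunk 7: at line 1 remove [gas,rli,ixm] add [anfph] -> 7 lines: xojl esw anfph dtdtg rhyx zov ngwk
Final line count: 7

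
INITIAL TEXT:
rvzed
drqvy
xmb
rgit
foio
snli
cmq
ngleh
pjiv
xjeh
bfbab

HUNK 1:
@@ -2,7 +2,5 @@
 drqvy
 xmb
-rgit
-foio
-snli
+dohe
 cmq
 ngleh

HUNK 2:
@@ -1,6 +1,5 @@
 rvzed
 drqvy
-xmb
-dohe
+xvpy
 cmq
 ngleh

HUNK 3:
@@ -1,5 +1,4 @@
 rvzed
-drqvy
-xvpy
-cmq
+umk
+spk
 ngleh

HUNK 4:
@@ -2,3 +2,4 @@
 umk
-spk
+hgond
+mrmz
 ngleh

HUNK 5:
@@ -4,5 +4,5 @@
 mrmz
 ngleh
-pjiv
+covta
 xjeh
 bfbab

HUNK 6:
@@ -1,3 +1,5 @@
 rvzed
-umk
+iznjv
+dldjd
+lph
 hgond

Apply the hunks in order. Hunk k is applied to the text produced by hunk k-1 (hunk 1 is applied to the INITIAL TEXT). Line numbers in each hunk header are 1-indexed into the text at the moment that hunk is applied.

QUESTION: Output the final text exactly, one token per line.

Hunk 1: at line 2 remove [rgit,foio,snli] add [dohe] -> 9 lines: rvzed drqvy xmb dohe cmq ngleh pjiv xjeh bfbab
Hunk 2: at line 1 remove [xmb,dohe] add [xvpy] -> 8 lines: rvzed drqvy xvpy cmq ngleh pjiv xjeh bfbab
Hunk 3: at line 1 remove [drqvy,xvpy,cmq] add [umk,spk] -> 7 lines: rvzed umk spk ngleh pjiv xjeh bfbab
Hunk 4: at line 2 remove [spk] add [hgond,mrmz] -> 8 lines: rvzed umk hgond mrmz ngleh pjiv xjeh bfbab
Hunk 5: at line 4 remove [pjiv] add [covta] -> 8 lines: rvzed umk hgond mrmz ngleh covta xjeh bfbab
Hunk 6: at line 1 remove [umk] add [iznjv,dldjd,lph] -> 10 lines: rvzed iznjv dldjd lph hgond mrmz ngleh covta xjeh bfbab

Answer: rvzed
iznjv
dldjd
lph
hgond
mrmz
ngleh
covta
xjeh
bfbab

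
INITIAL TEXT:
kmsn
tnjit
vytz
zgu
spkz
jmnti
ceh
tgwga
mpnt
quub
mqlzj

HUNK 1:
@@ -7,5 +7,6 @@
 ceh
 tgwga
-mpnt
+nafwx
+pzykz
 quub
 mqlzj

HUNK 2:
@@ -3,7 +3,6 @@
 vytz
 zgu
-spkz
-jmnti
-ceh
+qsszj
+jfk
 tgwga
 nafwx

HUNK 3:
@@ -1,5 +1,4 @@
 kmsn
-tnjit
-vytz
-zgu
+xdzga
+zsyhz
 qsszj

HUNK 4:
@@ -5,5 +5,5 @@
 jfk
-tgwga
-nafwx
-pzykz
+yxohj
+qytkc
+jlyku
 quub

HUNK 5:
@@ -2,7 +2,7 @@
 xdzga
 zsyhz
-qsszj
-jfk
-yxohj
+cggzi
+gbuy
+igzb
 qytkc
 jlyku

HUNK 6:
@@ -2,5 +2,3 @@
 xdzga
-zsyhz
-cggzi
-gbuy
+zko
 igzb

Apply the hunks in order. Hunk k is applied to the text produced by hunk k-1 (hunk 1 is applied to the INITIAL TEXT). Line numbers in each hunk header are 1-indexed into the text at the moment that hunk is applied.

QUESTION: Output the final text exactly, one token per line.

Answer: kmsn
xdzga
zko
igzb
qytkc
jlyku
quub
mqlzj

Derivation:
Hunk 1: at line 7 remove [mpnt] add [nafwx,pzykz] -> 12 lines: kmsn tnjit vytz zgu spkz jmnti ceh tgwga nafwx pzykz quub mqlzj
Hunk 2: at line 3 remove [spkz,jmnti,ceh] add [qsszj,jfk] -> 11 lines: kmsn tnjit vytz zgu qsszj jfk tgwga nafwx pzykz quub mqlzj
Hunk 3: at line 1 remove [tnjit,vytz,zgu] add [xdzga,zsyhz] -> 10 lines: kmsn xdzga zsyhz qsszj jfk tgwga nafwx pzykz quub mqlzj
Hunk 4: at line 5 remove [tgwga,nafwx,pzykz] add [yxohj,qytkc,jlyku] -> 10 lines: kmsn xdzga zsyhz qsszj jfk yxohj qytkc jlyku quub mqlzj
Hunk 5: at line 2 remove [qsszj,jfk,yxohj] add [cggzi,gbuy,igzb] -> 10 lines: kmsn xdzga zsyhz cggzi gbuy igzb qytkc jlyku quub mqlzj
Hunk 6: at line 2 remove [zsyhz,cggzi,gbuy] add [zko] -> 8 lines: kmsn xdzga zko igzb qytkc jlyku quub mqlzj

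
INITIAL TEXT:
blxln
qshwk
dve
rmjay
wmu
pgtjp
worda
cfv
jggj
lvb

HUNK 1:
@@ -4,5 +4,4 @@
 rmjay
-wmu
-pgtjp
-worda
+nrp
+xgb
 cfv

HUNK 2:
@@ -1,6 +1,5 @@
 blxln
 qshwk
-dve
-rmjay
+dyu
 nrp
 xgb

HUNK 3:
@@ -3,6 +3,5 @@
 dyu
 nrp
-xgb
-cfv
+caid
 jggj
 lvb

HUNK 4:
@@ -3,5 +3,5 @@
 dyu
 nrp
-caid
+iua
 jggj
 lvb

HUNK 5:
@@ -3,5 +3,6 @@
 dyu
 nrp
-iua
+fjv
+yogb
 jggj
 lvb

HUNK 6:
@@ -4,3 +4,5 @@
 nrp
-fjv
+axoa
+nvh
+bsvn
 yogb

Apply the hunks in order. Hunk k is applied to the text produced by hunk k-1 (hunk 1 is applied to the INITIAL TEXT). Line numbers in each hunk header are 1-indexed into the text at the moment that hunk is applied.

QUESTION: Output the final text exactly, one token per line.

Answer: blxln
qshwk
dyu
nrp
axoa
nvh
bsvn
yogb
jggj
lvb

Derivation:
Hunk 1: at line 4 remove [wmu,pgtjp,worda] add [nrp,xgb] -> 9 lines: blxln qshwk dve rmjay nrp xgb cfv jggj lvb
Hunk 2: at line 1 remove [dve,rmjay] add [dyu] -> 8 lines: blxln qshwk dyu nrp xgb cfv jggj lvb
Hunk 3: at line 3 remove [xgb,cfv] add [caid] -> 7 lines: blxln qshwk dyu nrp caid jggj lvb
Hunk 4: at line 3 remove [caid] add [iua] -> 7 lines: blxln qshwk dyu nrp iua jggj lvb
Hunk 5: at line 3 remove [iua] add [fjv,yogb] -> 8 lines: blxln qshwk dyu nrp fjv yogb jggj lvb
Hunk 6: at line 4 remove [fjv] add [axoa,nvh,bsvn] -> 10 lines: blxln qshwk dyu nrp axoa nvh bsvn yogb jggj lvb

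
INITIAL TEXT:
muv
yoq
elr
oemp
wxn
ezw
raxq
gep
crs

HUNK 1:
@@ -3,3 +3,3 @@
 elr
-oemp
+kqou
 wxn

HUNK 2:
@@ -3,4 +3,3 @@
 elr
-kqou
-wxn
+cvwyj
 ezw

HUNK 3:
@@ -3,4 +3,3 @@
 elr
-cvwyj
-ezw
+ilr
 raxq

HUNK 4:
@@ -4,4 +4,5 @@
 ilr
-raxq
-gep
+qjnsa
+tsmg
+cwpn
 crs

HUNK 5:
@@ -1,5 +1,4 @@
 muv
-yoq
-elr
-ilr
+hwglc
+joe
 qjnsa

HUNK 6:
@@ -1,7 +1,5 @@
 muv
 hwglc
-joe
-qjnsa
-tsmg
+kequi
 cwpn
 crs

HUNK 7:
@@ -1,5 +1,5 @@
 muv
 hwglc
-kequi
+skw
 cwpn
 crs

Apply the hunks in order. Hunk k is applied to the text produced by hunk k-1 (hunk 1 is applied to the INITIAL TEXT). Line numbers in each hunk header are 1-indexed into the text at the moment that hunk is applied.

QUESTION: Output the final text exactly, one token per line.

Hunk 1: at line 3 remove [oemp] add [kqou] -> 9 lines: muv yoq elr kqou wxn ezw raxq gep crs
Hunk 2: at line 3 remove [kqou,wxn] add [cvwyj] -> 8 lines: muv yoq elr cvwyj ezw raxq gep crs
Hunk 3: at line 3 remove [cvwyj,ezw] add [ilr] -> 7 lines: muv yoq elr ilr raxq gep crs
Hunk 4: at line 4 remove [raxq,gep] add [qjnsa,tsmg,cwpn] -> 8 lines: muv yoq elr ilr qjnsa tsmg cwpn crs
Hunk 5: at line 1 remove [yoq,elr,ilr] add [hwglc,joe] -> 7 lines: muv hwglc joe qjnsa tsmg cwpn crs
Hunk 6: at line 1 remove [joe,qjnsa,tsmg] add [kequi] -> 5 lines: muv hwglc kequi cwpn crs
Hunk 7: at line 1 remove [kequi] add [skw] -> 5 lines: muv hwglc skw cwpn crs

Answer: muv
hwglc
skw
cwpn
crs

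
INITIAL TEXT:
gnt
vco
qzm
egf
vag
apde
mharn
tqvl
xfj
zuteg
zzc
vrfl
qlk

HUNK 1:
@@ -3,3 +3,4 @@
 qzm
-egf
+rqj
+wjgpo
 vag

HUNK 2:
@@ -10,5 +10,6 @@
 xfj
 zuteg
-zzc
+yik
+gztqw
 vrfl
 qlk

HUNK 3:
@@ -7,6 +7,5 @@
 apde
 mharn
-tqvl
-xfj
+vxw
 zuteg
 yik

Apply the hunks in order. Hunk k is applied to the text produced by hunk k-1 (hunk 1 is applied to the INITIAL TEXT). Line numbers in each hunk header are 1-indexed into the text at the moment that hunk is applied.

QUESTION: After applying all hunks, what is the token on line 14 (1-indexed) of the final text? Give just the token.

Answer: qlk

Derivation:
Hunk 1: at line 3 remove [egf] add [rqj,wjgpo] -> 14 lines: gnt vco qzm rqj wjgpo vag apde mharn tqvl xfj zuteg zzc vrfl qlk
Hunk 2: at line 10 remove [zzc] add [yik,gztqw] -> 15 lines: gnt vco qzm rqj wjgpo vag apde mharn tqvl xfj zuteg yik gztqw vrfl qlk
Hunk 3: at line 7 remove [tqvl,xfj] add [vxw] -> 14 lines: gnt vco qzm rqj wjgpo vag apde mharn vxw zuteg yik gztqw vrfl qlk
Final line 14: qlk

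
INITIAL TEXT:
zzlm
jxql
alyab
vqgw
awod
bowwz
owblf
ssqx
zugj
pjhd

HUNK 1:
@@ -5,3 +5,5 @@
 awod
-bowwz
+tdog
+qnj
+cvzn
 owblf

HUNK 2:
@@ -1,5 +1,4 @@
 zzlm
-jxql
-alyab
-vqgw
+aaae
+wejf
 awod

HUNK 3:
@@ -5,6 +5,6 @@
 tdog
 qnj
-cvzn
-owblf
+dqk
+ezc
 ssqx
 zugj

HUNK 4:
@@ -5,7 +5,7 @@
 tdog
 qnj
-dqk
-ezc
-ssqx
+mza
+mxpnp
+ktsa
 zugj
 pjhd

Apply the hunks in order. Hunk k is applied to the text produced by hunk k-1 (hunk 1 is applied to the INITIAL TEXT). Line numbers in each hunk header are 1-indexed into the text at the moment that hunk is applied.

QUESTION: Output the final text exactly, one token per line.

Answer: zzlm
aaae
wejf
awod
tdog
qnj
mza
mxpnp
ktsa
zugj
pjhd

Derivation:
Hunk 1: at line 5 remove [bowwz] add [tdog,qnj,cvzn] -> 12 lines: zzlm jxql alyab vqgw awod tdog qnj cvzn owblf ssqx zugj pjhd
Hunk 2: at line 1 remove [jxql,alyab,vqgw] add [aaae,wejf] -> 11 lines: zzlm aaae wejf awod tdog qnj cvzn owblf ssqx zugj pjhd
Hunk 3: at line 5 remove [cvzn,owblf] add [dqk,ezc] -> 11 lines: zzlm aaae wejf awod tdog qnj dqk ezc ssqx zugj pjhd
Hunk 4: at line 5 remove [dqk,ezc,ssqx] add [mza,mxpnp,ktsa] -> 11 lines: zzlm aaae wejf awod tdog qnj mza mxpnp ktsa zugj pjhd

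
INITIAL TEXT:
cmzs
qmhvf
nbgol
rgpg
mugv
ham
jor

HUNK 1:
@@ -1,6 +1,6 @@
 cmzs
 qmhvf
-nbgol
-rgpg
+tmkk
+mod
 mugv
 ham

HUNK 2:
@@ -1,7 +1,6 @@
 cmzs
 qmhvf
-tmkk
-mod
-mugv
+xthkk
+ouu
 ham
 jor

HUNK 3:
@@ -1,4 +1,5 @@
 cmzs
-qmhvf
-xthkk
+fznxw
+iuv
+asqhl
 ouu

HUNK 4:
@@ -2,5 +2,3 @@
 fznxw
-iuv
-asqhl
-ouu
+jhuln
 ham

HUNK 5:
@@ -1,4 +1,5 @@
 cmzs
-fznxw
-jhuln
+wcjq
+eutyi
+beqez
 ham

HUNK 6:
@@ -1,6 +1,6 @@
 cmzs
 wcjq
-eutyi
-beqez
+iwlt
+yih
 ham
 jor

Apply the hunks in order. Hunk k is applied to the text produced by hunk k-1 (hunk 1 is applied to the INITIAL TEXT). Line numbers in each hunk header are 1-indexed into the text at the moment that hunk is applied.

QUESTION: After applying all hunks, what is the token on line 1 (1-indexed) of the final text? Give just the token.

Answer: cmzs

Derivation:
Hunk 1: at line 1 remove [nbgol,rgpg] add [tmkk,mod] -> 7 lines: cmzs qmhvf tmkk mod mugv ham jor
Hunk 2: at line 1 remove [tmkk,mod,mugv] add [xthkk,ouu] -> 6 lines: cmzs qmhvf xthkk ouu ham jor
Hunk 3: at line 1 remove [qmhvf,xthkk] add [fznxw,iuv,asqhl] -> 7 lines: cmzs fznxw iuv asqhl ouu ham jor
Hunk 4: at line 2 remove [iuv,asqhl,ouu] add [jhuln] -> 5 lines: cmzs fznxw jhuln ham jor
Hunk 5: at line 1 remove [fznxw,jhuln] add [wcjq,eutyi,beqez] -> 6 lines: cmzs wcjq eutyi beqez ham jor
Hunk 6: at line 1 remove [eutyi,beqez] add [iwlt,yih] -> 6 lines: cmzs wcjq iwlt yih ham jor
Final line 1: cmzs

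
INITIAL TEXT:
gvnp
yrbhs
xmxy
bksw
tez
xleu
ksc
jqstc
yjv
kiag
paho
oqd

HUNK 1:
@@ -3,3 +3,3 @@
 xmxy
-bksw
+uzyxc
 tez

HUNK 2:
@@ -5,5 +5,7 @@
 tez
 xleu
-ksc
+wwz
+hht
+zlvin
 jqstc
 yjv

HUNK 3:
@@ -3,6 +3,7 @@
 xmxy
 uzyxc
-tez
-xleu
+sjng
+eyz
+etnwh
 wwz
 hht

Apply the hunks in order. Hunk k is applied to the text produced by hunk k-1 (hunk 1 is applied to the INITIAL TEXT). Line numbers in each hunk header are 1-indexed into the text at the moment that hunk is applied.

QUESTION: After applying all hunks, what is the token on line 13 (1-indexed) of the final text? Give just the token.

Hunk 1: at line 3 remove [bksw] add [uzyxc] -> 12 lines: gvnp yrbhs xmxy uzyxc tez xleu ksc jqstc yjv kiag paho oqd
Hunk 2: at line 5 remove [ksc] add [wwz,hht,zlvin] -> 14 lines: gvnp yrbhs xmxy uzyxc tez xleu wwz hht zlvin jqstc yjv kiag paho oqd
Hunk 3: at line 3 remove [tez,xleu] add [sjng,eyz,etnwh] -> 15 lines: gvnp yrbhs xmxy uzyxc sjng eyz etnwh wwz hht zlvin jqstc yjv kiag paho oqd
Final line 13: kiag

Answer: kiag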